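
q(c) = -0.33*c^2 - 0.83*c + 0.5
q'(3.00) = -2.81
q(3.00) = -4.96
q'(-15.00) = 9.07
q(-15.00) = -61.30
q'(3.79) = -3.33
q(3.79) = -7.39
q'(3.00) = -2.81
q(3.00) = -4.96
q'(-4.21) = 1.95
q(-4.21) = -1.85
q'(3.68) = -3.26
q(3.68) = -7.02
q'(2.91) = -2.75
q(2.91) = -4.71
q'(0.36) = -1.07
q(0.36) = 0.16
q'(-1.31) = 0.03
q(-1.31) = 1.02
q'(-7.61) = 4.19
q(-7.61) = -12.29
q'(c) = -0.66*c - 0.83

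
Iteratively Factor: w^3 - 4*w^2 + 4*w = (w)*(w^2 - 4*w + 4) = w*(w - 2)*(w - 2)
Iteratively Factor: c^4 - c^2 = (c - 1)*(c^3 + c^2) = c*(c - 1)*(c^2 + c) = c*(c - 1)*(c + 1)*(c)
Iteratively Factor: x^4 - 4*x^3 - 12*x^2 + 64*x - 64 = (x - 4)*(x^3 - 12*x + 16) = (x - 4)*(x + 4)*(x^2 - 4*x + 4) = (x - 4)*(x - 2)*(x + 4)*(x - 2)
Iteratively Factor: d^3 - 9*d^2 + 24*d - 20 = (d - 2)*(d^2 - 7*d + 10) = (d - 5)*(d - 2)*(d - 2)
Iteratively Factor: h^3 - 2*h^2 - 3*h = (h - 3)*(h^2 + h) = h*(h - 3)*(h + 1)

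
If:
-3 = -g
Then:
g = 3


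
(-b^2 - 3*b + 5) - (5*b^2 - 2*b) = -6*b^2 - b + 5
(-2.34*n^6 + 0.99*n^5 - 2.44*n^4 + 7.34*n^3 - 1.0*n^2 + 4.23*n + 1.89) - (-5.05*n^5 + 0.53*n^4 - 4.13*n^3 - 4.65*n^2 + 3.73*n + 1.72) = -2.34*n^6 + 6.04*n^5 - 2.97*n^4 + 11.47*n^3 + 3.65*n^2 + 0.5*n + 0.17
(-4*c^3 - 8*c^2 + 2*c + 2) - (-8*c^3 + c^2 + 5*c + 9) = 4*c^3 - 9*c^2 - 3*c - 7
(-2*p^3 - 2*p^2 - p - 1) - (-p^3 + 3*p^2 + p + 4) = -p^3 - 5*p^2 - 2*p - 5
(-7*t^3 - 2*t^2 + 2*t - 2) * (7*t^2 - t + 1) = -49*t^5 - 7*t^4 + 9*t^3 - 18*t^2 + 4*t - 2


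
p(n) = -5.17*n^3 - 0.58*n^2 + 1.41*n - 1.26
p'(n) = -15.51*n^2 - 1.16*n + 1.41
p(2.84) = -120.36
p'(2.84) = -126.98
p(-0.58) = -1.26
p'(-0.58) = -3.13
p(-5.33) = 757.59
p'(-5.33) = -433.03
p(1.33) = -12.57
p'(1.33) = -27.57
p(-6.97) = 1711.34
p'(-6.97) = -743.99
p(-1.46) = 11.53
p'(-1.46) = -29.96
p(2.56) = -88.19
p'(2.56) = -103.21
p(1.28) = -11.25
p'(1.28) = -25.49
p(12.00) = -9001.62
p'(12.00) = -2245.95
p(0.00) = -1.26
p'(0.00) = 1.41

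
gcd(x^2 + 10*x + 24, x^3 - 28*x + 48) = x + 6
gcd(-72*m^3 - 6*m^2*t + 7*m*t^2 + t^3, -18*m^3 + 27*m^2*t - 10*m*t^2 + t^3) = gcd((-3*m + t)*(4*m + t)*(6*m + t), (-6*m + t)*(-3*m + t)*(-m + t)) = -3*m + t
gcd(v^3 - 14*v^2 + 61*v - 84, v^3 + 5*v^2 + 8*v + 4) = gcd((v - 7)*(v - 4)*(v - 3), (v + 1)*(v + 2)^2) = 1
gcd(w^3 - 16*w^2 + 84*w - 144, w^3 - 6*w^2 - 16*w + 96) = w^2 - 10*w + 24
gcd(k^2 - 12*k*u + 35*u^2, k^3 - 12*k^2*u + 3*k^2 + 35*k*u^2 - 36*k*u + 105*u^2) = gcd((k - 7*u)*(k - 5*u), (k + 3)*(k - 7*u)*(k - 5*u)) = k^2 - 12*k*u + 35*u^2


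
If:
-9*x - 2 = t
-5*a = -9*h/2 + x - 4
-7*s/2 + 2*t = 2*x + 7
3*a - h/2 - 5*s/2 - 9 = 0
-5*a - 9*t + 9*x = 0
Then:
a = 20034/18325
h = 5404/18325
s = -8602/3665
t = -13682/18325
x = -2552/18325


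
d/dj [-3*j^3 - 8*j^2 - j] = -9*j^2 - 16*j - 1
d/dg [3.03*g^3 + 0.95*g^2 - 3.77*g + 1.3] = 9.09*g^2 + 1.9*g - 3.77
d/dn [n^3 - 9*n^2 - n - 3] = 3*n^2 - 18*n - 1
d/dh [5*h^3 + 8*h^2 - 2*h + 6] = 15*h^2 + 16*h - 2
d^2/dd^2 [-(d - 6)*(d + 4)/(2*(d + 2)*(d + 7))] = (11*d^3 + 114*d^2 + 564*d + 1160)/(d^6 + 27*d^5 + 285*d^4 + 1485*d^3 + 3990*d^2 + 5292*d + 2744)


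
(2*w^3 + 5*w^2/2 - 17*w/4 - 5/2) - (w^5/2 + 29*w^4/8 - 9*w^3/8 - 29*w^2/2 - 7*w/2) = -w^5/2 - 29*w^4/8 + 25*w^3/8 + 17*w^2 - 3*w/4 - 5/2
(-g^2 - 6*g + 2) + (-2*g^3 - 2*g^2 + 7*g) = -2*g^3 - 3*g^2 + g + 2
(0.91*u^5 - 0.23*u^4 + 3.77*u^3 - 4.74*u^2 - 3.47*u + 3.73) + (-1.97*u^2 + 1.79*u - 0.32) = 0.91*u^5 - 0.23*u^4 + 3.77*u^3 - 6.71*u^2 - 1.68*u + 3.41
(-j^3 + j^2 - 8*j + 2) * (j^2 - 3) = -j^5 + j^4 - 5*j^3 - j^2 + 24*j - 6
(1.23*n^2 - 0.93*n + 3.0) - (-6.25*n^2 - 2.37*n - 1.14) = 7.48*n^2 + 1.44*n + 4.14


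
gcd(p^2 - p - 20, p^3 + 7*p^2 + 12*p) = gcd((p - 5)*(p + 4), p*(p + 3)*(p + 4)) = p + 4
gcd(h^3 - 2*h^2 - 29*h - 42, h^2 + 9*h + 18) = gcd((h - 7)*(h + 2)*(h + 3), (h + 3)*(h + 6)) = h + 3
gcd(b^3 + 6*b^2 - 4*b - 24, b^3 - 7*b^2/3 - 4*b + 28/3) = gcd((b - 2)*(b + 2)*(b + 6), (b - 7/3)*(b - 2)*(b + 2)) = b^2 - 4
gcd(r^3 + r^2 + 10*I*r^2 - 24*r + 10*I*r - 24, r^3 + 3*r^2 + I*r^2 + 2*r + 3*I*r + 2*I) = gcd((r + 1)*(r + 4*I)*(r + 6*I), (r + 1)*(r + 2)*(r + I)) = r + 1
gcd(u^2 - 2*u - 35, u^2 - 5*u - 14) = u - 7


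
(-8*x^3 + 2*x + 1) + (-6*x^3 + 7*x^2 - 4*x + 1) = -14*x^3 + 7*x^2 - 2*x + 2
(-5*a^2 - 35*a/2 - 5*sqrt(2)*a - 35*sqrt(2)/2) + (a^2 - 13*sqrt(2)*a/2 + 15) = -4*a^2 - 35*a/2 - 23*sqrt(2)*a/2 - 35*sqrt(2)/2 + 15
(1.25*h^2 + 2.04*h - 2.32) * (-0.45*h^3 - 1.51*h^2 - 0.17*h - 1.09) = -0.5625*h^5 - 2.8055*h^4 - 2.2489*h^3 + 1.7939*h^2 - 1.8292*h + 2.5288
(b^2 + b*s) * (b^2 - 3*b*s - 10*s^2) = b^4 - 2*b^3*s - 13*b^2*s^2 - 10*b*s^3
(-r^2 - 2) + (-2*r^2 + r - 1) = -3*r^2 + r - 3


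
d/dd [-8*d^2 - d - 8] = -16*d - 1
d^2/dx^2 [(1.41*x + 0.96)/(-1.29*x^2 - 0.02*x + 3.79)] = (-(1.41*x + 0.96)*(2.58*x + 0.02)*(5.16*x + 0.04) + (10.9134*x + 2.5332)*(1.29*x^2 + 0.02*x - 3.79))/(1.29*x^2 + 0.02*x - 3.79)^3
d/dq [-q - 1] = -1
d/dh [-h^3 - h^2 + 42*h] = -3*h^2 - 2*h + 42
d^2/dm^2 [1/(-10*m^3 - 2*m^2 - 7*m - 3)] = 2*(2*(15*m + 1)*(10*m^3 + 2*m^2 + 7*m + 3) - (30*m^2 + 4*m + 7)^2)/(10*m^3 + 2*m^2 + 7*m + 3)^3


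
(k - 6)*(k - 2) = k^2 - 8*k + 12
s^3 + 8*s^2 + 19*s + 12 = (s + 1)*(s + 3)*(s + 4)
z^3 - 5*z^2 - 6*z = z*(z - 6)*(z + 1)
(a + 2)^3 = a^3 + 6*a^2 + 12*a + 8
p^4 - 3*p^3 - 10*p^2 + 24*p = p*(p - 4)*(p - 2)*(p + 3)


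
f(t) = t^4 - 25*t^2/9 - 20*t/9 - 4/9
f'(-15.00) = -13418.89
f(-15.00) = 50032.89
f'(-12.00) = -6847.56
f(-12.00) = 20362.22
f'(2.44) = 42.33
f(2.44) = 13.04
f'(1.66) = 6.85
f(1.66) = -4.19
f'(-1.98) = -22.27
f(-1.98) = 8.44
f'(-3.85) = -209.10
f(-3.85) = 186.64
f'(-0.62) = 0.27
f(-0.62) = 0.01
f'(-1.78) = -14.89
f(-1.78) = 4.75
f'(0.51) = -4.52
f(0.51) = -2.23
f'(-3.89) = -216.07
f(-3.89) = 195.15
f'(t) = 4*t^3 - 50*t/9 - 20/9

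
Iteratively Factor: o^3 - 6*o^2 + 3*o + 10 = (o - 5)*(o^2 - o - 2) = (o - 5)*(o + 1)*(o - 2)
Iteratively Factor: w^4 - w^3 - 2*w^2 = (w)*(w^3 - w^2 - 2*w) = w*(w - 2)*(w^2 + w) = w^2*(w - 2)*(w + 1)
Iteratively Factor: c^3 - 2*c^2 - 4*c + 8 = (c - 2)*(c^2 - 4) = (c - 2)*(c + 2)*(c - 2)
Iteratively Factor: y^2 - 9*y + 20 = (y - 4)*(y - 5)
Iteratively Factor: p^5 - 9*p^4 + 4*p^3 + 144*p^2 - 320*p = (p + 4)*(p^4 - 13*p^3 + 56*p^2 - 80*p) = (p - 5)*(p + 4)*(p^3 - 8*p^2 + 16*p) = p*(p - 5)*(p + 4)*(p^2 - 8*p + 16) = p*(p - 5)*(p - 4)*(p + 4)*(p - 4)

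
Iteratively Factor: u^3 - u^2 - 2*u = (u - 2)*(u^2 + u) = (u - 2)*(u + 1)*(u)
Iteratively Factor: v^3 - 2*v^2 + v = (v - 1)*(v^2 - v) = v*(v - 1)*(v - 1)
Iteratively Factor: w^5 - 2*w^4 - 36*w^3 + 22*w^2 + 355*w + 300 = (w + 4)*(w^4 - 6*w^3 - 12*w^2 + 70*w + 75) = (w + 3)*(w + 4)*(w^3 - 9*w^2 + 15*w + 25) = (w - 5)*(w + 3)*(w + 4)*(w^2 - 4*w - 5) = (w - 5)*(w + 1)*(w + 3)*(w + 4)*(w - 5)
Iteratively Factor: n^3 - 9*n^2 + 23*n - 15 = (n - 1)*(n^2 - 8*n + 15) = (n - 5)*(n - 1)*(n - 3)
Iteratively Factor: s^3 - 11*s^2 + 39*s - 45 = (s - 3)*(s^2 - 8*s + 15) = (s - 5)*(s - 3)*(s - 3)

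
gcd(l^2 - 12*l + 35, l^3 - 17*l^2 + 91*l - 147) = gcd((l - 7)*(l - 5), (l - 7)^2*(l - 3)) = l - 7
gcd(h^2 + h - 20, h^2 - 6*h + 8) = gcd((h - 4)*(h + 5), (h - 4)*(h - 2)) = h - 4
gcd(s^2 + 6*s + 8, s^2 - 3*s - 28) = s + 4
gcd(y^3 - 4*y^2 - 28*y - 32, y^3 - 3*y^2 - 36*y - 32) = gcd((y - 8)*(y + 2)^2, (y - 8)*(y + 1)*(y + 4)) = y - 8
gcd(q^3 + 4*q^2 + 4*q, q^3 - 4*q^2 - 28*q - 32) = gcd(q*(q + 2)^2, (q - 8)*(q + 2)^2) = q^2 + 4*q + 4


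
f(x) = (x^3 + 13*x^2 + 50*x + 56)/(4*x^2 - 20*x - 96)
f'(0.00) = -0.40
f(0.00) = -0.58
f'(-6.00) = 0.03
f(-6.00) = 0.05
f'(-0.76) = -0.30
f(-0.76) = -0.32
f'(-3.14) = -4.72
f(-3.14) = -0.61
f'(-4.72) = -0.03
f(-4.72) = 0.05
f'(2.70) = -1.21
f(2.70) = -2.53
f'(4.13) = -2.48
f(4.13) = -5.03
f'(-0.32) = -0.35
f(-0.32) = -0.46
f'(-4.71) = -0.03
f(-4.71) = 0.05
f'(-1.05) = -0.27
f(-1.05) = -0.24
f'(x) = (20 - 8*x)*(x^3 + 13*x^2 + 50*x + 56)/(4*x^2 - 20*x - 96)^2 + (3*x^2 + 26*x + 50)/(4*x^2 - 20*x - 96) = (x^4 - 10*x^3 - 187*x^2 - 736*x - 920)/(4*(x^4 - 10*x^3 - 23*x^2 + 240*x + 576))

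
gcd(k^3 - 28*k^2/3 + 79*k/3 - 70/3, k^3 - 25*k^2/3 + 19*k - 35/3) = k^2 - 22*k/3 + 35/3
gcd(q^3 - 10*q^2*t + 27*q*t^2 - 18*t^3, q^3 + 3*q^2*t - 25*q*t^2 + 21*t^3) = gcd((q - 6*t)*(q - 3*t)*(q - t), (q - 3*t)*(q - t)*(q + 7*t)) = q^2 - 4*q*t + 3*t^2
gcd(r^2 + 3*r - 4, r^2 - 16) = r + 4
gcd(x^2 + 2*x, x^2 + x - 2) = x + 2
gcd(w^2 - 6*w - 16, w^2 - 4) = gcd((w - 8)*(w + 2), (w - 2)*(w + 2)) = w + 2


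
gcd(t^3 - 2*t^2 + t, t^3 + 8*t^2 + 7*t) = t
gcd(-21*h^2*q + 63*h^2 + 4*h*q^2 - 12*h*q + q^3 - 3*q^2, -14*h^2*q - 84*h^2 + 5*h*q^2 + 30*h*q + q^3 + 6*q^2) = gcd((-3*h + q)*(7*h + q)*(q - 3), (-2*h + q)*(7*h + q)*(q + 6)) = 7*h + q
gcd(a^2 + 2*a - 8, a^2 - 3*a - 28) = a + 4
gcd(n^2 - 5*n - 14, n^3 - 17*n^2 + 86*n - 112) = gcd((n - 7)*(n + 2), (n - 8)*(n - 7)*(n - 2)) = n - 7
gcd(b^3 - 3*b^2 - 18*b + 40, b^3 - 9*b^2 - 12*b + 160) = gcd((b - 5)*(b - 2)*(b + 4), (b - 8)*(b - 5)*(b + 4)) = b^2 - b - 20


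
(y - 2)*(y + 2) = y^2 - 4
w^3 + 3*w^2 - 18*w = w*(w - 3)*(w + 6)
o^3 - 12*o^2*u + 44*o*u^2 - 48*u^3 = (o - 6*u)*(o - 4*u)*(o - 2*u)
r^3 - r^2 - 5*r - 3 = (r - 3)*(r + 1)^2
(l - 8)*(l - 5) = l^2 - 13*l + 40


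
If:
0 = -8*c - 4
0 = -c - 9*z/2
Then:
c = -1/2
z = 1/9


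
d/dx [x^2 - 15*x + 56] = 2*x - 15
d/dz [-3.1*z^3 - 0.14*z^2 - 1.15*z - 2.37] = -9.3*z^2 - 0.28*z - 1.15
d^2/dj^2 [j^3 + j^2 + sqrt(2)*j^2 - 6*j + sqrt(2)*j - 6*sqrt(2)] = 6*j + 2 + 2*sqrt(2)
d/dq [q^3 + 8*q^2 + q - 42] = 3*q^2 + 16*q + 1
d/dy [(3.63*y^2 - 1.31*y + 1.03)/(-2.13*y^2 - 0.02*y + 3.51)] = (-2.8629*y^2 + 29.8704*y - 4.5775)/(4.5369*y^4 + 0.0852*y^3 - 14.9522*y^2 - 0.1404*y + 12.3201)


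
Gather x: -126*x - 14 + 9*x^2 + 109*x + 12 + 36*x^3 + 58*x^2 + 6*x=36*x^3 + 67*x^2 - 11*x - 2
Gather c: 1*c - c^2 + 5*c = -c^2 + 6*c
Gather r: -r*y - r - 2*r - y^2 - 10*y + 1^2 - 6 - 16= r*(-y - 3) - y^2 - 10*y - 21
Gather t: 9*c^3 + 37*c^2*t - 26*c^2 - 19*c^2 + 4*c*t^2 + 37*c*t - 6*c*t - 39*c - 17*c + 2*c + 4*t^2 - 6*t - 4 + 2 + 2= 9*c^3 - 45*c^2 - 54*c + t^2*(4*c + 4) + t*(37*c^2 + 31*c - 6)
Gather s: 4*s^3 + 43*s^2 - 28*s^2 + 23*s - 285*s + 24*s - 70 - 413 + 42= 4*s^3 + 15*s^2 - 238*s - 441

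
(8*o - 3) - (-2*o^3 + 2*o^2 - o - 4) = 2*o^3 - 2*o^2 + 9*o + 1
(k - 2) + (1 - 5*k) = -4*k - 1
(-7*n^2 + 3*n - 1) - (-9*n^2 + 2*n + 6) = 2*n^2 + n - 7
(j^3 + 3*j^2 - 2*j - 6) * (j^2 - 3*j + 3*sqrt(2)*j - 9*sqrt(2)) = j^5 + 3*sqrt(2)*j^4 - 11*j^3 - 33*sqrt(2)*j^2 + 18*j + 54*sqrt(2)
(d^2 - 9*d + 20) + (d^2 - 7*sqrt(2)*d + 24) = 2*d^2 - 7*sqrt(2)*d - 9*d + 44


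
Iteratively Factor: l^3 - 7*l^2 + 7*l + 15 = (l - 5)*(l^2 - 2*l - 3) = (l - 5)*(l + 1)*(l - 3)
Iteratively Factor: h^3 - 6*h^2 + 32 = (h - 4)*(h^2 - 2*h - 8) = (h - 4)*(h + 2)*(h - 4)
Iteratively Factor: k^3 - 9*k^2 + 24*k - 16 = (k - 1)*(k^2 - 8*k + 16) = (k - 4)*(k - 1)*(k - 4)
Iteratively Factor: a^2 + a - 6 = (a - 2)*(a + 3)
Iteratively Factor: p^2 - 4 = (p - 2)*(p + 2)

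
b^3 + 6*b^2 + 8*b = b*(b + 2)*(b + 4)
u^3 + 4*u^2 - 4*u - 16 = (u - 2)*(u + 2)*(u + 4)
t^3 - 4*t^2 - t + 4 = (t - 4)*(t - 1)*(t + 1)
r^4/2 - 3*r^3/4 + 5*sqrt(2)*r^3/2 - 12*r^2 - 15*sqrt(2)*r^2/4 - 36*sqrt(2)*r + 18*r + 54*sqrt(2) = (r/2 + sqrt(2))*(r - 3/2)*(r - 3*sqrt(2))*(r + 6*sqrt(2))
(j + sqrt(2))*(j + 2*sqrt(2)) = j^2 + 3*sqrt(2)*j + 4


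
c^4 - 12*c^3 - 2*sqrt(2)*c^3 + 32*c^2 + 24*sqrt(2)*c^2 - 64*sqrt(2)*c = c*(c - 8)*(c - 4)*(c - 2*sqrt(2))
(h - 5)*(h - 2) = h^2 - 7*h + 10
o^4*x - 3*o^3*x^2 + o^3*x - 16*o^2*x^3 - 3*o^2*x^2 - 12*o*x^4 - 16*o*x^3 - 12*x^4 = (o - 6*x)*(o + x)*(o + 2*x)*(o*x + x)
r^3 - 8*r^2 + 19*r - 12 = (r - 4)*(r - 3)*(r - 1)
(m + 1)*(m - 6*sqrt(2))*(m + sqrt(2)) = m^3 - 5*sqrt(2)*m^2 + m^2 - 12*m - 5*sqrt(2)*m - 12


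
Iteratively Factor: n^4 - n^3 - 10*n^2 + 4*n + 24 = (n + 2)*(n^3 - 3*n^2 - 4*n + 12) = (n + 2)^2*(n^2 - 5*n + 6) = (n - 3)*(n + 2)^2*(n - 2)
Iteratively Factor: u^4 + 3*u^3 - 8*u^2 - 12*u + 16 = (u + 2)*(u^3 + u^2 - 10*u + 8) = (u + 2)*(u + 4)*(u^2 - 3*u + 2) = (u - 1)*(u + 2)*(u + 4)*(u - 2)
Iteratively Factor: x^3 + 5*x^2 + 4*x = (x + 1)*(x^2 + 4*x) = (x + 1)*(x + 4)*(x)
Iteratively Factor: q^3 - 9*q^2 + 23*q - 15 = (q - 5)*(q^2 - 4*q + 3) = (q - 5)*(q - 3)*(q - 1)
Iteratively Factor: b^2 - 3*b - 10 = (b - 5)*(b + 2)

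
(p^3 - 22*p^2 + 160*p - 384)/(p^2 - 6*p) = p - 16 + 64/p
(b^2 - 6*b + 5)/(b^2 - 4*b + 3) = (b - 5)/(b - 3)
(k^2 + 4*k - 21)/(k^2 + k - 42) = (k - 3)/(k - 6)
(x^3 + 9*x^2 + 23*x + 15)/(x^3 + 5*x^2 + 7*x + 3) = (x + 5)/(x + 1)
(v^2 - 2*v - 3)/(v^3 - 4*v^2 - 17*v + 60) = (v + 1)/(v^2 - v - 20)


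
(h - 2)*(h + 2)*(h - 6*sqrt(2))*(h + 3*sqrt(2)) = h^4 - 3*sqrt(2)*h^3 - 40*h^2 + 12*sqrt(2)*h + 144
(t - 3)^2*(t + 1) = t^3 - 5*t^2 + 3*t + 9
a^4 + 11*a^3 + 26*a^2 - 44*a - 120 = (a - 2)*(a + 2)*(a + 5)*(a + 6)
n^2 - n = n*(n - 1)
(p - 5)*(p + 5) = p^2 - 25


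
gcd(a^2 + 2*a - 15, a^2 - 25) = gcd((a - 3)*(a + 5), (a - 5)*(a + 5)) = a + 5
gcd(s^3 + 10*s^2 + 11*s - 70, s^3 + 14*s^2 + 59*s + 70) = s^2 + 12*s + 35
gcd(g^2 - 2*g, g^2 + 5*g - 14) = g - 2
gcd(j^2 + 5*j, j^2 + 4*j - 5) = j + 5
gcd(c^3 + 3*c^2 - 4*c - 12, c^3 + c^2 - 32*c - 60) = c + 2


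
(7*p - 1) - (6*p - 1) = p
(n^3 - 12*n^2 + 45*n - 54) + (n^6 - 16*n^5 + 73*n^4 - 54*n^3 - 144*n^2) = n^6 - 16*n^5 + 73*n^4 - 53*n^3 - 156*n^2 + 45*n - 54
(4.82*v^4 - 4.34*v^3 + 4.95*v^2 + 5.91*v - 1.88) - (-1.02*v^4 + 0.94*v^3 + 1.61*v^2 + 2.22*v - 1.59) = 5.84*v^4 - 5.28*v^3 + 3.34*v^2 + 3.69*v - 0.29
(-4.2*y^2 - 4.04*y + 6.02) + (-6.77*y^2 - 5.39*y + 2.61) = -10.97*y^2 - 9.43*y + 8.63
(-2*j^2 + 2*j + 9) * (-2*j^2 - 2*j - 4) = 4*j^4 - 14*j^2 - 26*j - 36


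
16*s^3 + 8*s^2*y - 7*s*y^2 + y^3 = (-4*s + y)^2*(s + y)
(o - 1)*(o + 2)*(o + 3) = o^3 + 4*o^2 + o - 6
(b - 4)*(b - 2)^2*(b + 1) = b^4 - 7*b^3 + 12*b^2 + 4*b - 16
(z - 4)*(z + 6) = z^2 + 2*z - 24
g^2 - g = g*(g - 1)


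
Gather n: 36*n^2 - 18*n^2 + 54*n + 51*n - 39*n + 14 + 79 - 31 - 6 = 18*n^2 + 66*n + 56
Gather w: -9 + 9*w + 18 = 9*w + 9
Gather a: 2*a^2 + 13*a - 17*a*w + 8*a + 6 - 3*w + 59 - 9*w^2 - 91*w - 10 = 2*a^2 + a*(21 - 17*w) - 9*w^2 - 94*w + 55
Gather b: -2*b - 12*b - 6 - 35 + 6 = -14*b - 35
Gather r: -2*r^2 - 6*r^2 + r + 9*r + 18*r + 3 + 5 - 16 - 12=-8*r^2 + 28*r - 20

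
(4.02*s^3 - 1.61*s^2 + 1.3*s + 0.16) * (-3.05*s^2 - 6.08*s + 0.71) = -12.261*s^5 - 19.5311*s^4 + 8.678*s^3 - 9.5351*s^2 - 0.0498000000000001*s + 0.1136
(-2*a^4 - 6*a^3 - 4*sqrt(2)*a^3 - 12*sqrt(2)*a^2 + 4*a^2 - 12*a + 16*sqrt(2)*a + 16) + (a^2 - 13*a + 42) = -2*a^4 - 6*a^3 - 4*sqrt(2)*a^3 - 12*sqrt(2)*a^2 + 5*a^2 - 25*a + 16*sqrt(2)*a + 58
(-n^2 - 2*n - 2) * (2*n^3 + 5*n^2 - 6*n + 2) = -2*n^5 - 9*n^4 - 8*n^3 + 8*n - 4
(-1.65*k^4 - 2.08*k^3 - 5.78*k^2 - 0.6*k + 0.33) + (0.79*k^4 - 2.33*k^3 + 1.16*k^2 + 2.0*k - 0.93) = -0.86*k^4 - 4.41*k^3 - 4.62*k^2 + 1.4*k - 0.6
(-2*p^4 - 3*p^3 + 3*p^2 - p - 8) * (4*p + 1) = -8*p^5 - 14*p^4 + 9*p^3 - p^2 - 33*p - 8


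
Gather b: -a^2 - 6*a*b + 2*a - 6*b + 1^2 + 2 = -a^2 + 2*a + b*(-6*a - 6) + 3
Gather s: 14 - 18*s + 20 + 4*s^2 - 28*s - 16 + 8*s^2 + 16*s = 12*s^2 - 30*s + 18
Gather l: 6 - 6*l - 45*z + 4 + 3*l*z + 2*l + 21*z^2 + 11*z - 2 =l*(3*z - 4) + 21*z^2 - 34*z + 8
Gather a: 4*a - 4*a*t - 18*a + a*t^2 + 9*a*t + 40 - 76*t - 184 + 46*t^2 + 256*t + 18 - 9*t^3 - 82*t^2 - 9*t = a*(t^2 + 5*t - 14) - 9*t^3 - 36*t^2 + 171*t - 126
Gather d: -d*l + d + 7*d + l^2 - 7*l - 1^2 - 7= d*(8 - l) + l^2 - 7*l - 8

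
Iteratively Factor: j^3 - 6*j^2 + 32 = (j + 2)*(j^2 - 8*j + 16) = (j - 4)*(j + 2)*(j - 4)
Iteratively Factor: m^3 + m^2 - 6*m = (m - 2)*(m^2 + 3*m) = (m - 2)*(m + 3)*(m)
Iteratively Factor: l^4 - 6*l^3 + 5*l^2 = (l - 5)*(l^3 - l^2) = (l - 5)*(l - 1)*(l^2) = l*(l - 5)*(l - 1)*(l)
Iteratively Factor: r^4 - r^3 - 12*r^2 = (r - 4)*(r^3 + 3*r^2) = r*(r - 4)*(r^2 + 3*r) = r*(r - 4)*(r + 3)*(r)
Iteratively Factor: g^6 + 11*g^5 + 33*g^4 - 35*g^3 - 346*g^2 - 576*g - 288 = (g + 4)*(g^5 + 7*g^4 + 5*g^3 - 55*g^2 - 126*g - 72) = (g + 3)*(g + 4)*(g^4 + 4*g^3 - 7*g^2 - 34*g - 24) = (g + 3)*(g + 4)^2*(g^3 - 7*g - 6) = (g - 3)*(g + 3)*(g + 4)^2*(g^2 + 3*g + 2) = (g - 3)*(g + 1)*(g + 3)*(g + 4)^2*(g + 2)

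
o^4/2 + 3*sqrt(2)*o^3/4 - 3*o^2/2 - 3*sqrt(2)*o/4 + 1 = (o/2 + sqrt(2))*(o - 1)*(o + 1)*(o - sqrt(2)/2)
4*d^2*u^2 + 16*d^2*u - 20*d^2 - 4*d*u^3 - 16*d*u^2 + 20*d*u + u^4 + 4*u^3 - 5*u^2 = (-2*d + u)^2*(u - 1)*(u + 5)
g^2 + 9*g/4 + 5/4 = (g + 1)*(g + 5/4)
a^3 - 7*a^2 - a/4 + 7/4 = (a - 7)*(a - 1/2)*(a + 1/2)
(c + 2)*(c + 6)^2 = c^3 + 14*c^2 + 60*c + 72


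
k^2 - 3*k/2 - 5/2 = (k - 5/2)*(k + 1)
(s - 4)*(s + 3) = s^2 - s - 12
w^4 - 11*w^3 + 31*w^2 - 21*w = w*(w - 7)*(w - 3)*(w - 1)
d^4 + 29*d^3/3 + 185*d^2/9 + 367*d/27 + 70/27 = (d + 1/3)*(d + 2/3)*(d + 5/3)*(d + 7)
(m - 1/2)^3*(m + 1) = m^4 - m^3/2 - 3*m^2/4 + 5*m/8 - 1/8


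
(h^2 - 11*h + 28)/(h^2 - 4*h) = (h - 7)/h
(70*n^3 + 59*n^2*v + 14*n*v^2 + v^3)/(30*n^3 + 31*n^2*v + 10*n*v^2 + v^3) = (7*n + v)/(3*n + v)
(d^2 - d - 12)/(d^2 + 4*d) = (d^2 - d - 12)/(d*(d + 4))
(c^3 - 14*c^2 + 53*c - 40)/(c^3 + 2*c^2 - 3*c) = (c^2 - 13*c + 40)/(c*(c + 3))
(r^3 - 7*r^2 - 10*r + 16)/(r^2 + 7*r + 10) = (r^2 - 9*r + 8)/(r + 5)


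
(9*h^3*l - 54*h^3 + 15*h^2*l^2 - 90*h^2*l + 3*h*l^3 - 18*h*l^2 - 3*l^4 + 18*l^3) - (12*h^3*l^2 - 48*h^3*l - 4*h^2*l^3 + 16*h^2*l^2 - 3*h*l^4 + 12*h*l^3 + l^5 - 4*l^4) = -12*h^3*l^2 + 57*h^3*l - 54*h^3 + 4*h^2*l^3 - h^2*l^2 - 90*h^2*l + 3*h*l^4 - 9*h*l^3 - 18*h*l^2 - l^5 + l^4 + 18*l^3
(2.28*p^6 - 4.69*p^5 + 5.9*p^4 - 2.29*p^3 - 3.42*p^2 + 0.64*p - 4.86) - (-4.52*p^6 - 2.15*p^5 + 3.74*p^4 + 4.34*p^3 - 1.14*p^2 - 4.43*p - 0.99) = 6.8*p^6 - 2.54*p^5 + 2.16*p^4 - 6.63*p^3 - 2.28*p^2 + 5.07*p - 3.87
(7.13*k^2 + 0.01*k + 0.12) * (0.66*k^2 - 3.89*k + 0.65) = 4.7058*k^4 - 27.7291*k^3 + 4.6748*k^2 - 0.4603*k + 0.078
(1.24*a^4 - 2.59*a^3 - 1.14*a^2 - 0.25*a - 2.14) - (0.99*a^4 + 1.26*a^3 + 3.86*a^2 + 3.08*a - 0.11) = 0.25*a^4 - 3.85*a^3 - 5.0*a^2 - 3.33*a - 2.03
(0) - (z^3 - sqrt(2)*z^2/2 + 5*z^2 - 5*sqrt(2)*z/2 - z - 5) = -z^3 - 5*z^2 + sqrt(2)*z^2/2 + z + 5*sqrt(2)*z/2 + 5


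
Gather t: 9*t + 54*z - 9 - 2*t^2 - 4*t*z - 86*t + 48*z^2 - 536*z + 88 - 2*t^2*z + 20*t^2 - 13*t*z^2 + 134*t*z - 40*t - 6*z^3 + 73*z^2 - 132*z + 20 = t^2*(18 - 2*z) + t*(-13*z^2 + 130*z - 117) - 6*z^3 + 121*z^2 - 614*z + 99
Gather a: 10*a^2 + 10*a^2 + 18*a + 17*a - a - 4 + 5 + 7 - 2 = 20*a^2 + 34*a + 6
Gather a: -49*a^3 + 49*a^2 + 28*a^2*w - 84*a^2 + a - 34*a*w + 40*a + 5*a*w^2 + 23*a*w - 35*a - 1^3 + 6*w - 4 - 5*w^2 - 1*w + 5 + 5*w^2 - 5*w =-49*a^3 + a^2*(28*w - 35) + a*(5*w^2 - 11*w + 6)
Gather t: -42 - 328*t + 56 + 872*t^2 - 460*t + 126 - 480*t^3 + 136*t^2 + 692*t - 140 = -480*t^3 + 1008*t^2 - 96*t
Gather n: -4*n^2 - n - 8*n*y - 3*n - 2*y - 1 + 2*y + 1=-4*n^2 + n*(-8*y - 4)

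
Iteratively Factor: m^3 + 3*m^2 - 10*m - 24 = (m - 3)*(m^2 + 6*m + 8) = (m - 3)*(m + 4)*(m + 2)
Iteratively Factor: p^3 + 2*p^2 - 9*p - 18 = (p + 2)*(p^2 - 9) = (p + 2)*(p + 3)*(p - 3)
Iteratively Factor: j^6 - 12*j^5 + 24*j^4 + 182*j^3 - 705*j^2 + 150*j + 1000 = (j + 4)*(j^5 - 16*j^4 + 88*j^3 - 170*j^2 - 25*j + 250) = (j - 2)*(j + 4)*(j^4 - 14*j^3 + 60*j^2 - 50*j - 125) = (j - 5)*(j - 2)*(j + 4)*(j^3 - 9*j^2 + 15*j + 25) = (j - 5)^2*(j - 2)*(j + 4)*(j^2 - 4*j - 5) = (j - 5)^2*(j - 2)*(j + 1)*(j + 4)*(j - 5)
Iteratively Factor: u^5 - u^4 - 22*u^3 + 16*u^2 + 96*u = (u - 3)*(u^4 + 2*u^3 - 16*u^2 - 32*u) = (u - 3)*(u + 2)*(u^3 - 16*u) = (u - 3)*(u + 2)*(u + 4)*(u^2 - 4*u) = (u - 4)*(u - 3)*(u + 2)*(u + 4)*(u)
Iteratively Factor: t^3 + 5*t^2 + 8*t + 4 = (t + 2)*(t^2 + 3*t + 2) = (t + 2)^2*(t + 1)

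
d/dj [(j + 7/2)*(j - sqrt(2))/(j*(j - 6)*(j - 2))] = (-j^4 - 7*j^3 + 2*sqrt(2)*j^3 + 5*sqrt(2)*j^2/2 + 40*j^2 - 56*sqrt(2)*j + 42*sqrt(2))/(j^2*(j^4 - 16*j^3 + 88*j^2 - 192*j + 144))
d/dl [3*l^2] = 6*l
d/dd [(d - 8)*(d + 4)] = 2*d - 4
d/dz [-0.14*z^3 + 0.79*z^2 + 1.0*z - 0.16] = -0.42*z^2 + 1.58*z + 1.0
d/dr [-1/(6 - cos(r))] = sin(r)/(cos(r) - 6)^2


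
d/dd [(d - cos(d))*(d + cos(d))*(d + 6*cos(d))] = -6*d^2*sin(d) + 3*d^2 + d*sin(2*d) + 12*d*cos(d) + 18*sin(d)*cos(d)^2 - cos(d)^2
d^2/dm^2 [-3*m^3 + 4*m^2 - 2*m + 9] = 8 - 18*m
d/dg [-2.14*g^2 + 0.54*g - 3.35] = 0.54 - 4.28*g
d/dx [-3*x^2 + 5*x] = 5 - 6*x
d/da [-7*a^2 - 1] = -14*a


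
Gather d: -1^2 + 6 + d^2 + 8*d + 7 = d^2 + 8*d + 12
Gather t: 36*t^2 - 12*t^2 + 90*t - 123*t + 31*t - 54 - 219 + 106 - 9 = 24*t^2 - 2*t - 176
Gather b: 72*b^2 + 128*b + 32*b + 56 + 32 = 72*b^2 + 160*b + 88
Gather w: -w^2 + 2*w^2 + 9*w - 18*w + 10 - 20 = w^2 - 9*w - 10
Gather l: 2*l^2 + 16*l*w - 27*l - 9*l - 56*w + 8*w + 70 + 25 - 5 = 2*l^2 + l*(16*w - 36) - 48*w + 90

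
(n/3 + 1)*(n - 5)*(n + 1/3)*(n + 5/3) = n^4/3 - 166*n^2/27 - 280*n/27 - 25/9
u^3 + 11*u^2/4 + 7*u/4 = u*(u + 1)*(u + 7/4)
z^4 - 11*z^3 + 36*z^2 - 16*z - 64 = (z - 4)^3*(z + 1)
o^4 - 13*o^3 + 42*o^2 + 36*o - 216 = (o - 6)^2*(o - 3)*(o + 2)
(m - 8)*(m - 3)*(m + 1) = m^3 - 10*m^2 + 13*m + 24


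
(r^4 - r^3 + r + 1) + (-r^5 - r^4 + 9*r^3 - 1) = -r^5 + 8*r^3 + r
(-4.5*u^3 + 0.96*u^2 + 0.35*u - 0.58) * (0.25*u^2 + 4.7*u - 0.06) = -1.125*u^5 - 20.91*u^4 + 4.8695*u^3 + 1.4424*u^2 - 2.747*u + 0.0348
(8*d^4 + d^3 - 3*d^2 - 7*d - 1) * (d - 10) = 8*d^5 - 79*d^4 - 13*d^3 + 23*d^2 + 69*d + 10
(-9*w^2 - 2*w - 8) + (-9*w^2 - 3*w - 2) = -18*w^2 - 5*w - 10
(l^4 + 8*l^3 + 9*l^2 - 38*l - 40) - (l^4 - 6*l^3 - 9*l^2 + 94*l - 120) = 14*l^3 + 18*l^2 - 132*l + 80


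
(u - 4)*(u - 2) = u^2 - 6*u + 8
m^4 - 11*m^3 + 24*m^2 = m^2*(m - 8)*(m - 3)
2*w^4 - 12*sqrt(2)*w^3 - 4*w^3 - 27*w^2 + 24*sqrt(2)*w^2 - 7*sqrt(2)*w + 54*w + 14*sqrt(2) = (w - 2)*(w - 7*sqrt(2))*(sqrt(2)*w + 1)^2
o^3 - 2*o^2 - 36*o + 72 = (o - 6)*(o - 2)*(o + 6)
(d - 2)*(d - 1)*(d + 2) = d^3 - d^2 - 4*d + 4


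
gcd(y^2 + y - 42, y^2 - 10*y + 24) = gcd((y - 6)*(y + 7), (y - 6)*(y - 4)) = y - 6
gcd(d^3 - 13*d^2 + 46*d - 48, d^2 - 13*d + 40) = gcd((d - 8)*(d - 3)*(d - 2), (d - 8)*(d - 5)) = d - 8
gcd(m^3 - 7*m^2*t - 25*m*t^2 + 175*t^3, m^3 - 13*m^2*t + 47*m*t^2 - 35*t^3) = m^2 - 12*m*t + 35*t^2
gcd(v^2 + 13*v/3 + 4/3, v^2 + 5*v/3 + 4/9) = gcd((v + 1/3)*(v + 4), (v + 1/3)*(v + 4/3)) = v + 1/3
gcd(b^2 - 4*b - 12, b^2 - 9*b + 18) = b - 6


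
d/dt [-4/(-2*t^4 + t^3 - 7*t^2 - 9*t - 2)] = 4*(-8*t^3 + 3*t^2 - 14*t - 9)/(2*t^4 - t^3 + 7*t^2 + 9*t + 2)^2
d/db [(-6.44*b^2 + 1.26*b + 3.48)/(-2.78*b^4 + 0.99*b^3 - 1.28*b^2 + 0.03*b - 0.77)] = (-35.8064*b^5 + 16.884*b^4 + 36.2028*b^3 - 8.916*b^2 + 18.8264*b - 1.0746)/(7.7284*b^8 - 5.5044*b^7 + 8.0969*b^6 - 2.7012*b^5 + 5.979*b^4 - 1.6014*b^3 + 1.9721*b^2 - 0.0462*b + 0.5929)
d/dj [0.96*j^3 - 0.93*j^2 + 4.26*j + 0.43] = 2.88*j^2 - 1.86*j + 4.26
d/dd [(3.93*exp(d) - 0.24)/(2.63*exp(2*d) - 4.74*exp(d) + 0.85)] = (-10.3359*exp(2*d) + 1.2624*exp(d) + 2.2029)*exp(d)/(6.9169*exp(4*d) - 24.9324*exp(3*d) + 26.9386*exp(2*d) - 8.058*exp(d) + 0.7225)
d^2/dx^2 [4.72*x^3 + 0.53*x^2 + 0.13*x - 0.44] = 28.32*x + 1.06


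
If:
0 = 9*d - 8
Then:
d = 8/9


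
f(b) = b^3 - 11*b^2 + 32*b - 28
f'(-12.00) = 728.00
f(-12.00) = -3724.00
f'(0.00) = 32.00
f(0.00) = -28.00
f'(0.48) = 22.13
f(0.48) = -15.06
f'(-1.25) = 64.19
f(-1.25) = -87.14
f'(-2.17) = 93.87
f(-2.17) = -159.46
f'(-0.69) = 48.61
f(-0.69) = -55.65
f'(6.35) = 13.27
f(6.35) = -12.30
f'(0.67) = 18.61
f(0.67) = -11.20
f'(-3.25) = 135.19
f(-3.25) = -282.52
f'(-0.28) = 38.40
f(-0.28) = -37.84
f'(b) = 3*b^2 - 22*b + 32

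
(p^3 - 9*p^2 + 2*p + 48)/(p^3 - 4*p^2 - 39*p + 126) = (p^2 - 6*p - 16)/(p^2 - p - 42)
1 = 1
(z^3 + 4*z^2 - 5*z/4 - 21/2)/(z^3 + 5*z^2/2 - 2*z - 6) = (z + 7/2)/(z + 2)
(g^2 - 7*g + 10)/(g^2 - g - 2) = (g - 5)/(g + 1)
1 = 1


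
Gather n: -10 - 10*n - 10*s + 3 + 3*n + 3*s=-7*n - 7*s - 7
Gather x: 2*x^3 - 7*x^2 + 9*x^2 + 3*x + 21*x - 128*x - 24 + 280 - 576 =2*x^3 + 2*x^2 - 104*x - 320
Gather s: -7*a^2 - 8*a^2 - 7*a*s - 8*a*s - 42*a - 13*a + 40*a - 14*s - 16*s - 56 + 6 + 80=-15*a^2 - 15*a + s*(-15*a - 30) + 30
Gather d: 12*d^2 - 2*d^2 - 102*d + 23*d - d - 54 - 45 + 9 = 10*d^2 - 80*d - 90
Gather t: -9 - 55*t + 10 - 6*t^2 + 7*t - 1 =-6*t^2 - 48*t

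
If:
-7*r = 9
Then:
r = -9/7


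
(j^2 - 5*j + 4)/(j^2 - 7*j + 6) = (j - 4)/(j - 6)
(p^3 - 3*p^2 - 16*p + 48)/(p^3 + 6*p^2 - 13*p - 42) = (p^2 - 16)/(p^2 + 9*p + 14)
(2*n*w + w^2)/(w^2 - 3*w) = (2*n + w)/(w - 3)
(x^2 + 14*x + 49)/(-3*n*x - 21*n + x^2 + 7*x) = (x + 7)/(-3*n + x)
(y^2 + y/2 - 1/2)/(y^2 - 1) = (y - 1/2)/(y - 1)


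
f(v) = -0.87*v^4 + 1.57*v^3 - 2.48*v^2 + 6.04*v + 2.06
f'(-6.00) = 957.04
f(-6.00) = -1590.10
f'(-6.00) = 957.04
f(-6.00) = -1590.10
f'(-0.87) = 16.21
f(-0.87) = -6.60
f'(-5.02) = 589.87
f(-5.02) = -841.87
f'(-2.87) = 141.34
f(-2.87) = -131.84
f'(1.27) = 0.21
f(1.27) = 6.68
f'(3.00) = -60.41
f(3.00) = -30.22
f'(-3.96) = 315.65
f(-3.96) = -372.19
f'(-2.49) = 101.32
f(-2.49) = -86.04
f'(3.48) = -100.84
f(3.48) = -68.38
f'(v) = -3.48*v^3 + 4.71*v^2 - 4.96*v + 6.04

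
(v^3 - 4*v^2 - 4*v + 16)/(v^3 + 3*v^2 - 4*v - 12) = (v - 4)/(v + 3)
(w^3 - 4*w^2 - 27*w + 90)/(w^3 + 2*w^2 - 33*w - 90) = (w - 3)/(w + 3)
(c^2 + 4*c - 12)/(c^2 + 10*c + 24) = (c - 2)/(c + 4)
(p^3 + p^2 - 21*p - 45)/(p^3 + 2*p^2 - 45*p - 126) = (p^2 - 2*p - 15)/(p^2 - p - 42)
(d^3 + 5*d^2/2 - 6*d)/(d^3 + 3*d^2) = (d^2 + 5*d/2 - 6)/(d*(d + 3))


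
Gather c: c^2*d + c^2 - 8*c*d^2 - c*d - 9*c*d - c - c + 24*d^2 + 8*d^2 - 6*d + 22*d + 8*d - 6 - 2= c^2*(d + 1) + c*(-8*d^2 - 10*d - 2) + 32*d^2 + 24*d - 8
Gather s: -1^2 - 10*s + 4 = 3 - 10*s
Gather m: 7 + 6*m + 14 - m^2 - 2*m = -m^2 + 4*m + 21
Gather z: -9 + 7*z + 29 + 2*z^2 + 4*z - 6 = 2*z^2 + 11*z + 14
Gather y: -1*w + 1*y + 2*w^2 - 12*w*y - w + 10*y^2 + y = 2*w^2 - 2*w + 10*y^2 + y*(2 - 12*w)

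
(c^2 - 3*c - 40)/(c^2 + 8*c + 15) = (c - 8)/(c + 3)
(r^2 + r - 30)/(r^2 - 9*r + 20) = (r + 6)/(r - 4)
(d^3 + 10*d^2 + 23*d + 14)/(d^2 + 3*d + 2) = d + 7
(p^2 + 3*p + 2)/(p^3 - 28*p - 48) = (p + 1)/(p^2 - 2*p - 24)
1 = 1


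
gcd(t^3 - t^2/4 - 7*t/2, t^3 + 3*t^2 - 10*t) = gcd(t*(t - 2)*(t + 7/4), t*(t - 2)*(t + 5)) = t^2 - 2*t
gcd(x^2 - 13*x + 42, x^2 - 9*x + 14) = x - 7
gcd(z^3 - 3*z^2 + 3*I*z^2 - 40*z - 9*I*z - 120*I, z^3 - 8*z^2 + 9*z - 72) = z^2 + z*(-8 + 3*I) - 24*I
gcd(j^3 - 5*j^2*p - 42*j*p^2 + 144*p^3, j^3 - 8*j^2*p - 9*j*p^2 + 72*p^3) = j^2 - 11*j*p + 24*p^2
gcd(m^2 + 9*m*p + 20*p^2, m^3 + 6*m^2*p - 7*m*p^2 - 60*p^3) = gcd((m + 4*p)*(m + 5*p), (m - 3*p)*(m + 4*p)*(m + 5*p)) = m^2 + 9*m*p + 20*p^2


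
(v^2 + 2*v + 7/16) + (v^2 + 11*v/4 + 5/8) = 2*v^2 + 19*v/4 + 17/16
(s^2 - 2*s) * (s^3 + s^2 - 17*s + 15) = s^5 - s^4 - 19*s^3 + 49*s^2 - 30*s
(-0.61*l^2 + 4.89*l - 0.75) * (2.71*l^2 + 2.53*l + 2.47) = -1.6531*l^4 + 11.7086*l^3 + 8.8325*l^2 + 10.1808*l - 1.8525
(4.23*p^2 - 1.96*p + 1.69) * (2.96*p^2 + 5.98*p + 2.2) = 12.5208*p^4 + 19.4938*p^3 + 2.5876*p^2 + 5.7942*p + 3.718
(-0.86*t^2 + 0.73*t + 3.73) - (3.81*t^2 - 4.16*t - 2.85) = -4.67*t^2 + 4.89*t + 6.58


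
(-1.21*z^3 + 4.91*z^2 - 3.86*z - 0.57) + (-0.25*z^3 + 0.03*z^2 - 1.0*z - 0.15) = -1.46*z^3 + 4.94*z^2 - 4.86*z - 0.72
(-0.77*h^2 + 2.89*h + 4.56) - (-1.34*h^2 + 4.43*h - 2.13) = 0.57*h^2 - 1.54*h + 6.69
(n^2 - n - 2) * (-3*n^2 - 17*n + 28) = -3*n^4 - 14*n^3 + 51*n^2 + 6*n - 56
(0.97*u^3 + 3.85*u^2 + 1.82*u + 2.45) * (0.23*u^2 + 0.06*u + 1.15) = 0.2231*u^5 + 0.9437*u^4 + 1.7651*u^3 + 5.1002*u^2 + 2.24*u + 2.8175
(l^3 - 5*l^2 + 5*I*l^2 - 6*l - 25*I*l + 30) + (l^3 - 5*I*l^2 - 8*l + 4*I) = 2*l^3 - 5*l^2 - 14*l - 25*I*l + 30 + 4*I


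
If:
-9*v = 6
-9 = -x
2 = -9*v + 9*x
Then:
No Solution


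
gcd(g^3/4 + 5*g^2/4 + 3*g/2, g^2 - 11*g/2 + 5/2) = 1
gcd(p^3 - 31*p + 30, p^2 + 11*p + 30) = p + 6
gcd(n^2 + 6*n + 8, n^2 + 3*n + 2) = n + 2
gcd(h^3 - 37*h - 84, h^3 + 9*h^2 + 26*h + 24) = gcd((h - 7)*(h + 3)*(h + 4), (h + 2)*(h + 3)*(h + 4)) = h^2 + 7*h + 12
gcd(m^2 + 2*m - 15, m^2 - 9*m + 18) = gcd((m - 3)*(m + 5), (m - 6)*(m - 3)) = m - 3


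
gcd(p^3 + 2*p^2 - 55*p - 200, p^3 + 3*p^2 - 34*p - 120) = p + 5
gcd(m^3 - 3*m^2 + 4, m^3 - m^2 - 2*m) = m^2 - m - 2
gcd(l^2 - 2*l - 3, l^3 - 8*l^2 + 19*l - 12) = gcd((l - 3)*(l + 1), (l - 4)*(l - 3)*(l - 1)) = l - 3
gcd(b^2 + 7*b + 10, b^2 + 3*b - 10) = b + 5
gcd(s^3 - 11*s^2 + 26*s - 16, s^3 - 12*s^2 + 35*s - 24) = s^2 - 9*s + 8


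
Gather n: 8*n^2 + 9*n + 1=8*n^2 + 9*n + 1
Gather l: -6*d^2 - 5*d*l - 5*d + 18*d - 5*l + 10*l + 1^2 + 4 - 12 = -6*d^2 + 13*d + l*(5 - 5*d) - 7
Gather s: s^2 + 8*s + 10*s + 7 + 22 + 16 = s^2 + 18*s + 45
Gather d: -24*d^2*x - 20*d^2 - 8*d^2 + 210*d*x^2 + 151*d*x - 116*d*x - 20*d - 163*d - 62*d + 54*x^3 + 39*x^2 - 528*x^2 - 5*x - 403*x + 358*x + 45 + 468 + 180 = d^2*(-24*x - 28) + d*(210*x^2 + 35*x - 245) + 54*x^3 - 489*x^2 - 50*x + 693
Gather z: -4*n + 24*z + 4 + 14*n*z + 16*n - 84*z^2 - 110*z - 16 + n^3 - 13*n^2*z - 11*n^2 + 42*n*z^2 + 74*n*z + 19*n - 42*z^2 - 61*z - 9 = n^3 - 11*n^2 + 31*n + z^2*(42*n - 126) + z*(-13*n^2 + 88*n - 147) - 21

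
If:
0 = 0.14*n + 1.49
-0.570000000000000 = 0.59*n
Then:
No Solution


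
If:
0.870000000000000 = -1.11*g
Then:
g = -0.78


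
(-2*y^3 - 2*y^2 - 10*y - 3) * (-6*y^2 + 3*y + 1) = 12*y^5 + 6*y^4 + 52*y^3 - 14*y^2 - 19*y - 3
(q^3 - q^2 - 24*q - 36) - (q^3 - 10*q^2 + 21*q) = 9*q^2 - 45*q - 36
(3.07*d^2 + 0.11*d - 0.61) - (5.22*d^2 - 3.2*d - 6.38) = -2.15*d^2 + 3.31*d + 5.77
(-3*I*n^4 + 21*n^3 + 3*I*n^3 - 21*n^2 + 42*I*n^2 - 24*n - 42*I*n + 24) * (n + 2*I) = -3*I*n^5 + 27*n^4 + 3*I*n^4 - 27*n^3 + 84*I*n^3 - 108*n^2 - 84*I*n^2 + 108*n - 48*I*n + 48*I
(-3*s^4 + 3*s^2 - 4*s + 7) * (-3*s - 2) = 9*s^5 + 6*s^4 - 9*s^3 + 6*s^2 - 13*s - 14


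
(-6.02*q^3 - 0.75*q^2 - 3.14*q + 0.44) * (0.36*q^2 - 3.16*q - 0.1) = -2.1672*q^5 + 18.7532*q^4 + 1.8416*q^3 + 10.1558*q^2 - 1.0764*q - 0.044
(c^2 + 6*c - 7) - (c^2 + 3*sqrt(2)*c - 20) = -3*sqrt(2)*c + 6*c + 13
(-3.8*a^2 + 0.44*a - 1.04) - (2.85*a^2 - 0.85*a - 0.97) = -6.65*a^2 + 1.29*a - 0.0700000000000001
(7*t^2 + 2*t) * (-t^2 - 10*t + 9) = -7*t^4 - 72*t^3 + 43*t^2 + 18*t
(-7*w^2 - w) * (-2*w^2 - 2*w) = 14*w^4 + 16*w^3 + 2*w^2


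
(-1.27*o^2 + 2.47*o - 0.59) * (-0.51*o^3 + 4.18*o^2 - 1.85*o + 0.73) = 0.6477*o^5 - 6.5683*o^4 + 12.975*o^3 - 7.9628*o^2 + 2.8946*o - 0.4307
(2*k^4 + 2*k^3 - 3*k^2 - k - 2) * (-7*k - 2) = -14*k^5 - 18*k^4 + 17*k^3 + 13*k^2 + 16*k + 4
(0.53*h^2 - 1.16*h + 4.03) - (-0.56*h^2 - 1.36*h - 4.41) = 1.09*h^2 + 0.2*h + 8.44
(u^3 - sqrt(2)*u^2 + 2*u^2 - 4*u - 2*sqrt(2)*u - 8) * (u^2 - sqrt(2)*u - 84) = u^5 - 2*sqrt(2)*u^4 + 2*u^4 - 86*u^3 - 4*sqrt(2)*u^3 - 172*u^2 + 88*sqrt(2)*u^2 + 176*sqrt(2)*u + 336*u + 672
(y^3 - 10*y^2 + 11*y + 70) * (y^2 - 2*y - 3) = y^5 - 12*y^4 + 28*y^3 + 78*y^2 - 173*y - 210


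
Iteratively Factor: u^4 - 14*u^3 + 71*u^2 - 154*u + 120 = (u - 4)*(u^3 - 10*u^2 + 31*u - 30) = (u - 5)*(u - 4)*(u^2 - 5*u + 6) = (u - 5)*(u - 4)*(u - 2)*(u - 3)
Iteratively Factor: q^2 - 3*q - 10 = (q + 2)*(q - 5)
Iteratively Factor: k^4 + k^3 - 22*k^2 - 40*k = (k)*(k^3 + k^2 - 22*k - 40) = k*(k - 5)*(k^2 + 6*k + 8) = k*(k - 5)*(k + 4)*(k + 2)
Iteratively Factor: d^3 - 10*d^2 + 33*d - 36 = (d - 3)*(d^2 - 7*d + 12) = (d - 3)^2*(d - 4)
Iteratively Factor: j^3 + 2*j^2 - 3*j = (j + 3)*(j^2 - j) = j*(j + 3)*(j - 1)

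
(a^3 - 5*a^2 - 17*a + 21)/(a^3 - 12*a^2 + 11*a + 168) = (a - 1)/(a - 8)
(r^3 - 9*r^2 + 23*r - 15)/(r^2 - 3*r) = r - 6 + 5/r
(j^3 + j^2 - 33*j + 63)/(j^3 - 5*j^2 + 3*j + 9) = (j + 7)/(j + 1)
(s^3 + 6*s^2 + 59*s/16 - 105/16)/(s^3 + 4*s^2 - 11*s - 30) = (s^2 + s - 21/16)/(s^2 - s - 6)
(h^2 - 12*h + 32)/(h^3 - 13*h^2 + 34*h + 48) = (h - 4)/(h^2 - 5*h - 6)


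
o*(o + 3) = o^2 + 3*o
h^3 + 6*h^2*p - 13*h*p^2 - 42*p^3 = (h - 3*p)*(h + 2*p)*(h + 7*p)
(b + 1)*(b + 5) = b^2 + 6*b + 5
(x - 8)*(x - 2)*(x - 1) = x^3 - 11*x^2 + 26*x - 16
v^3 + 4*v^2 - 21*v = v*(v - 3)*(v + 7)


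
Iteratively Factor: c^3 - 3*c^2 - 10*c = (c)*(c^2 - 3*c - 10) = c*(c - 5)*(c + 2)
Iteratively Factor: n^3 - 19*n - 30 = (n + 2)*(n^2 - 2*n - 15) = (n + 2)*(n + 3)*(n - 5)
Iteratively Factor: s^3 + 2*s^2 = (s)*(s^2 + 2*s) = s*(s + 2)*(s)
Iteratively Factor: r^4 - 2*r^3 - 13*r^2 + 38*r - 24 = (r + 4)*(r^3 - 6*r^2 + 11*r - 6) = (r - 1)*(r + 4)*(r^2 - 5*r + 6) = (r - 3)*(r - 1)*(r + 4)*(r - 2)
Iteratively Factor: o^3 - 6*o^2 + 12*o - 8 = (o - 2)*(o^2 - 4*o + 4) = (o - 2)^2*(o - 2)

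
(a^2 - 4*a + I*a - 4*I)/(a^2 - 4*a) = (a + I)/a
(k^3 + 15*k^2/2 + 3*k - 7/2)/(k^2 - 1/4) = 2*(k^2 + 8*k + 7)/(2*k + 1)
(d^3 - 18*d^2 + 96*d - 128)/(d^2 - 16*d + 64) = d - 2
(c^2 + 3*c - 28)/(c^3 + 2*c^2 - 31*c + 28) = 1/(c - 1)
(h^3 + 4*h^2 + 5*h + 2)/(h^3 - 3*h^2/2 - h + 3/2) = 2*(h^2 + 3*h + 2)/(2*h^2 - 5*h + 3)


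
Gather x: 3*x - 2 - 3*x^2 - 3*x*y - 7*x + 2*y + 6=-3*x^2 + x*(-3*y - 4) + 2*y + 4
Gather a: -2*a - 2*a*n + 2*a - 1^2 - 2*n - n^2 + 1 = -2*a*n - n^2 - 2*n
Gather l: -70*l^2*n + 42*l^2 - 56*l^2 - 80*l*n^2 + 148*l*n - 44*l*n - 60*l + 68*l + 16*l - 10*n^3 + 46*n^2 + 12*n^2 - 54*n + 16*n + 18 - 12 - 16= l^2*(-70*n - 14) + l*(-80*n^2 + 104*n + 24) - 10*n^3 + 58*n^2 - 38*n - 10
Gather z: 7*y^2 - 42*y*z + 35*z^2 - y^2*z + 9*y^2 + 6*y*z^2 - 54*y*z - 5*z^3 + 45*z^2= 16*y^2 - 5*z^3 + z^2*(6*y + 80) + z*(-y^2 - 96*y)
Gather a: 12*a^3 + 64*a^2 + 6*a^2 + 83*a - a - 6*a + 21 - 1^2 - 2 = 12*a^3 + 70*a^2 + 76*a + 18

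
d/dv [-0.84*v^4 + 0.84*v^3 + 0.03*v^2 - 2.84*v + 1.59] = -3.36*v^3 + 2.52*v^2 + 0.06*v - 2.84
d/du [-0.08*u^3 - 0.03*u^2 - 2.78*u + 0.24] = -0.24*u^2 - 0.06*u - 2.78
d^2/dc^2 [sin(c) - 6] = -sin(c)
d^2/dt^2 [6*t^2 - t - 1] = 12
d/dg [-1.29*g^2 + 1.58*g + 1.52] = 1.58 - 2.58*g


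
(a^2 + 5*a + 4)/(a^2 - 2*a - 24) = (a + 1)/(a - 6)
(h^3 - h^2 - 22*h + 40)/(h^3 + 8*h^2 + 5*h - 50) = (h - 4)/(h + 5)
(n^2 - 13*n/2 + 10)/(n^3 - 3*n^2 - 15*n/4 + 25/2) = 2*(n - 4)/(2*n^2 - n - 10)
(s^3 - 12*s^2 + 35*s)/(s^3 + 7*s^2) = (s^2 - 12*s + 35)/(s*(s + 7))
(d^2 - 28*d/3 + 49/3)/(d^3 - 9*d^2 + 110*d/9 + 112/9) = 3*(3*d - 7)/(9*d^2 - 18*d - 16)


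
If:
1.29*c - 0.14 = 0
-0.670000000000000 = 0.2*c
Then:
No Solution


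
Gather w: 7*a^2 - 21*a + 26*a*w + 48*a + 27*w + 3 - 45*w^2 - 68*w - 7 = 7*a^2 + 27*a - 45*w^2 + w*(26*a - 41) - 4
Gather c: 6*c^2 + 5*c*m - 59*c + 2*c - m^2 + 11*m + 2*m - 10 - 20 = 6*c^2 + c*(5*m - 57) - m^2 + 13*m - 30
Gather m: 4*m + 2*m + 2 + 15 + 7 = 6*m + 24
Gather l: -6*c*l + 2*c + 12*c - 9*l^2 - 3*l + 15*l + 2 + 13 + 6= 14*c - 9*l^2 + l*(12 - 6*c) + 21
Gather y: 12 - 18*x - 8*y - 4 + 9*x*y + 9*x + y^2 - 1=-9*x + y^2 + y*(9*x - 8) + 7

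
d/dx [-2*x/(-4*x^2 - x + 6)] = 2*(4*x^2 - x*(8*x + 1) + x - 6)/(4*x^2 + x - 6)^2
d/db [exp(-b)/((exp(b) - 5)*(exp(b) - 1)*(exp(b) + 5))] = (-4*exp(3*b) + 3*exp(2*b) + 50*exp(b) - 25)*exp(-b)/(exp(6*b) - 2*exp(5*b) - 49*exp(4*b) + 100*exp(3*b) + 575*exp(2*b) - 1250*exp(b) + 625)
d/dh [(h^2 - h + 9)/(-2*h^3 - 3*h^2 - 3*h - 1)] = 2*(h^4 - 2*h^3 + 24*h^2 + 26*h + 14)/(4*h^6 + 12*h^5 + 21*h^4 + 22*h^3 + 15*h^2 + 6*h + 1)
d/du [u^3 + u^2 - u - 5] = 3*u^2 + 2*u - 1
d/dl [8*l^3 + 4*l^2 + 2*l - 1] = 24*l^2 + 8*l + 2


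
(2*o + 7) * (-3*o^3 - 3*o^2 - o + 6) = -6*o^4 - 27*o^3 - 23*o^2 + 5*o + 42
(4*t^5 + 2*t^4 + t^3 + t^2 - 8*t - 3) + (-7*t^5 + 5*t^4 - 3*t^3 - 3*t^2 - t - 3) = -3*t^5 + 7*t^4 - 2*t^3 - 2*t^2 - 9*t - 6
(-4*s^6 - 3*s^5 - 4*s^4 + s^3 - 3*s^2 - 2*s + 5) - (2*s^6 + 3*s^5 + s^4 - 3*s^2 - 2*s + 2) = -6*s^6 - 6*s^5 - 5*s^4 + s^3 + 3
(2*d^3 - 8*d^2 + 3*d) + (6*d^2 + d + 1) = 2*d^3 - 2*d^2 + 4*d + 1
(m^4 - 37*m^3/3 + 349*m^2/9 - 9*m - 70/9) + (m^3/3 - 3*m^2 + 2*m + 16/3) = m^4 - 12*m^3 + 322*m^2/9 - 7*m - 22/9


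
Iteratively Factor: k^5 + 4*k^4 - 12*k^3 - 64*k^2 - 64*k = (k + 2)*(k^4 + 2*k^3 - 16*k^2 - 32*k) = k*(k + 2)*(k^3 + 2*k^2 - 16*k - 32) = k*(k + 2)^2*(k^2 - 16) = k*(k - 4)*(k + 2)^2*(k + 4)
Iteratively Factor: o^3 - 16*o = (o)*(o^2 - 16) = o*(o + 4)*(o - 4)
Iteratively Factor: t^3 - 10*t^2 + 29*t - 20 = (t - 5)*(t^2 - 5*t + 4) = (t - 5)*(t - 1)*(t - 4)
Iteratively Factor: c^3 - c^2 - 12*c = (c + 3)*(c^2 - 4*c) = c*(c + 3)*(c - 4)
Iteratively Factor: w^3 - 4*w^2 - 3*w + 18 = (w - 3)*(w^2 - w - 6) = (w - 3)*(w + 2)*(w - 3)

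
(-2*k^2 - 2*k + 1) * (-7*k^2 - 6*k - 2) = 14*k^4 + 26*k^3 + 9*k^2 - 2*k - 2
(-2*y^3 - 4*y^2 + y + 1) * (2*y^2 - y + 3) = -4*y^5 - 6*y^4 - 11*y^2 + 2*y + 3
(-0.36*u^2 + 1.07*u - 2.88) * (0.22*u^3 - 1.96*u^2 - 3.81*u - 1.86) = -0.0792*u^5 + 0.941*u^4 - 1.3592*u^3 + 2.2377*u^2 + 8.9826*u + 5.3568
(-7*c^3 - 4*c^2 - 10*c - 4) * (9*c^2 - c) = -63*c^5 - 29*c^4 - 86*c^3 - 26*c^2 + 4*c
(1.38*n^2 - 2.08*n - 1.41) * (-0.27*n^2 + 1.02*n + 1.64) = -0.3726*n^4 + 1.9692*n^3 + 0.5223*n^2 - 4.8494*n - 2.3124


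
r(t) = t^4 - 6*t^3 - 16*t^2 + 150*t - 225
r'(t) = 4*t^3 - 18*t^2 - 32*t + 150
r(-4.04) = -430.12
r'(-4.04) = -278.27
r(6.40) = 184.50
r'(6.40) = 256.50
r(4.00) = -9.00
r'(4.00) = -10.00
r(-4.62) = -212.26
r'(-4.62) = -480.80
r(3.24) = -0.84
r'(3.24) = -6.59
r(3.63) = -4.69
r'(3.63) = -12.02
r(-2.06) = -531.44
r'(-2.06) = 104.57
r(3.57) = -3.98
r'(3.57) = -11.65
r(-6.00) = 891.00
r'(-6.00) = -1170.00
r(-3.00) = -576.00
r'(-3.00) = -24.00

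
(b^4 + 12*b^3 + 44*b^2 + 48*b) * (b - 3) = b^5 + 9*b^4 + 8*b^3 - 84*b^2 - 144*b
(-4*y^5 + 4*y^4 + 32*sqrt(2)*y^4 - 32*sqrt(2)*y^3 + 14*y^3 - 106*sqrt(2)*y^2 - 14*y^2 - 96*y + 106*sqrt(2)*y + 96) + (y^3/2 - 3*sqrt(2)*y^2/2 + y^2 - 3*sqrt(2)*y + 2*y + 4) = -4*y^5 + 4*y^4 + 32*sqrt(2)*y^4 - 32*sqrt(2)*y^3 + 29*y^3/2 - 215*sqrt(2)*y^2/2 - 13*y^2 - 94*y + 103*sqrt(2)*y + 100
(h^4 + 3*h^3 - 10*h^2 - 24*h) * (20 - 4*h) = -4*h^5 + 8*h^4 + 100*h^3 - 104*h^2 - 480*h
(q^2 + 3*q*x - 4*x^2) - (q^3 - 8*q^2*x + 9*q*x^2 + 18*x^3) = -q^3 + 8*q^2*x + q^2 - 9*q*x^2 + 3*q*x - 18*x^3 - 4*x^2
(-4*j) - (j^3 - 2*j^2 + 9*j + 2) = -j^3 + 2*j^2 - 13*j - 2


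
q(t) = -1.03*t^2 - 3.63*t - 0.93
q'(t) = -2.06*t - 3.63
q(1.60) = -9.37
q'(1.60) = -6.93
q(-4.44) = -5.12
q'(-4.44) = 5.52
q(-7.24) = -28.64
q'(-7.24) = 11.28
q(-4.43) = -5.06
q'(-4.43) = 5.50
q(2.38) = -15.40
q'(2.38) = -8.53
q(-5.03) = -8.73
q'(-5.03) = 6.73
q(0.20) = -1.70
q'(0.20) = -4.04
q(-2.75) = 1.26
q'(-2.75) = 2.04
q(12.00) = -192.81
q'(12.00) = -28.35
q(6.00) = -59.79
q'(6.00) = -15.99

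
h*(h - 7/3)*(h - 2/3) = h^3 - 3*h^2 + 14*h/9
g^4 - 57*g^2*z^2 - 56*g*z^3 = g*(g - 8*z)*(g + z)*(g + 7*z)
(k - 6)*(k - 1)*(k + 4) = k^3 - 3*k^2 - 22*k + 24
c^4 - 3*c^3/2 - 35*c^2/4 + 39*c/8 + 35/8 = (c - 7/2)*(c - 1)*(c + 1/2)*(c + 5/2)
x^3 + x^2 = x^2*(x + 1)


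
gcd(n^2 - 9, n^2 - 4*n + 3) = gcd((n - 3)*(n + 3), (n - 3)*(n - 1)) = n - 3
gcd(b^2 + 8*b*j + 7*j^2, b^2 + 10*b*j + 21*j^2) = b + 7*j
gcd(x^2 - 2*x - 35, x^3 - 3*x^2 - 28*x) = x - 7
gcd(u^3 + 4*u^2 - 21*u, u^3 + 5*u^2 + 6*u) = u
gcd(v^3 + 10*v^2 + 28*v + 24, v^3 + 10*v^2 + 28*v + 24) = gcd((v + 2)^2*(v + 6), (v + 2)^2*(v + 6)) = v^3 + 10*v^2 + 28*v + 24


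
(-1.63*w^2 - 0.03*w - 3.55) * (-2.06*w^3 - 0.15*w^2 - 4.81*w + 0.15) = 3.3578*w^5 + 0.3063*w^4 + 15.1578*w^3 + 0.4323*w^2 + 17.071*w - 0.5325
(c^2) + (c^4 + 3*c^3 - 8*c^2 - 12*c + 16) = c^4 + 3*c^3 - 7*c^2 - 12*c + 16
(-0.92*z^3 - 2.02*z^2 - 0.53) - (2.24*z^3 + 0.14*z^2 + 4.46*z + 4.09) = -3.16*z^3 - 2.16*z^2 - 4.46*z - 4.62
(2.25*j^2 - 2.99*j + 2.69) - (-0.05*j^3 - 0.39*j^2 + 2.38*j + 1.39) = 0.05*j^3 + 2.64*j^2 - 5.37*j + 1.3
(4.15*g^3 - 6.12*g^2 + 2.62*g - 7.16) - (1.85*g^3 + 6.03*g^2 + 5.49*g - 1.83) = 2.3*g^3 - 12.15*g^2 - 2.87*g - 5.33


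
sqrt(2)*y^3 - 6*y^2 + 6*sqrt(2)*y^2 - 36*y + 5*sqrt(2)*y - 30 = (y + 5)*(y - 3*sqrt(2))*(sqrt(2)*y + sqrt(2))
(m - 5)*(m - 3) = m^2 - 8*m + 15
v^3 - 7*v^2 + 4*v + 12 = (v - 6)*(v - 2)*(v + 1)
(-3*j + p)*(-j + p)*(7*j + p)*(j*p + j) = 21*j^4*p + 21*j^4 - 25*j^3*p^2 - 25*j^3*p + 3*j^2*p^3 + 3*j^2*p^2 + j*p^4 + j*p^3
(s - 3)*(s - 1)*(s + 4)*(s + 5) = s^4 + 5*s^3 - 13*s^2 - 53*s + 60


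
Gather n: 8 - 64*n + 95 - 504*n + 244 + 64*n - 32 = 315 - 504*n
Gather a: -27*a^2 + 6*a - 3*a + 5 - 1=-27*a^2 + 3*a + 4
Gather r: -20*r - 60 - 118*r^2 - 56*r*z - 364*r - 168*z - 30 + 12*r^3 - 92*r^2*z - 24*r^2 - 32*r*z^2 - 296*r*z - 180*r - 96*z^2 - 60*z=12*r^3 + r^2*(-92*z - 142) + r*(-32*z^2 - 352*z - 564) - 96*z^2 - 228*z - 90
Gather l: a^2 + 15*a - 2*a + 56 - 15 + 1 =a^2 + 13*a + 42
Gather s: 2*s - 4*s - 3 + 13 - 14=-2*s - 4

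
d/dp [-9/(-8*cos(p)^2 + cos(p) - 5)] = 9*(16*cos(p) - 1)*sin(p)/(8*sin(p)^2 + cos(p) - 13)^2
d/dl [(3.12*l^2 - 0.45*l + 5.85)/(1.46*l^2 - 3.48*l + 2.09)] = (-10.2006*l^2 - 4.0404*l + 19.4175)/(2.1316*l^4 - 10.1616*l^3 + 18.2132*l^2 - 14.5464*l + 4.3681)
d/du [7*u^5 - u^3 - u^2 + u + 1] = 35*u^4 - 3*u^2 - 2*u + 1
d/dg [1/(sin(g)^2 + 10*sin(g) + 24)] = -2*(sin(g) + 5)*cos(g)/(sin(g)^2 + 10*sin(g) + 24)^2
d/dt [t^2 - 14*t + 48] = 2*t - 14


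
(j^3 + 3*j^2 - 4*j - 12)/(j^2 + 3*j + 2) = (j^2 + j - 6)/(j + 1)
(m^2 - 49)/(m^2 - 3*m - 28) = (m + 7)/(m + 4)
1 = 1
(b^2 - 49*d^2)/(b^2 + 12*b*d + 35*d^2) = (b - 7*d)/(b + 5*d)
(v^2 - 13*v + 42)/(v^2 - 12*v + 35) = (v - 6)/(v - 5)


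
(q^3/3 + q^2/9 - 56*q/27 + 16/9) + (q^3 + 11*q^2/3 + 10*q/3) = 4*q^3/3 + 34*q^2/9 + 34*q/27 + 16/9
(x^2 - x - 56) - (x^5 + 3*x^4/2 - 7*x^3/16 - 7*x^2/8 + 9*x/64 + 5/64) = -x^5 - 3*x^4/2 + 7*x^3/16 + 15*x^2/8 - 73*x/64 - 3589/64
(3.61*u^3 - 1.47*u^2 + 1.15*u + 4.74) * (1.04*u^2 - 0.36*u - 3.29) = 3.7544*u^5 - 2.8284*u^4 - 10.1517*u^3 + 9.3519*u^2 - 5.4899*u - 15.5946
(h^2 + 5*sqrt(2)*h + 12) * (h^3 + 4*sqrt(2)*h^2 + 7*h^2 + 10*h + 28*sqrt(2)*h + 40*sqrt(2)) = h^5 + 7*h^4 + 9*sqrt(2)*h^4 + 62*h^3 + 63*sqrt(2)*h^3 + 138*sqrt(2)*h^2 + 364*h^2 + 336*sqrt(2)*h + 520*h + 480*sqrt(2)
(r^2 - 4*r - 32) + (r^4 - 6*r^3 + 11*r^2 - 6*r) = r^4 - 6*r^3 + 12*r^2 - 10*r - 32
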